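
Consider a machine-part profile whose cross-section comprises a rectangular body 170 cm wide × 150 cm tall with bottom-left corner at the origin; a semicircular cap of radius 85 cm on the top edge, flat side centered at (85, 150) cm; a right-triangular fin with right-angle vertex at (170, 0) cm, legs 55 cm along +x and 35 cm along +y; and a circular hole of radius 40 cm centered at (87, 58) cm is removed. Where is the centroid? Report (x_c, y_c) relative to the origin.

rectangular body: A = 170 × 150 = 25500.00, centroid at (85.00, 75.00).
semicircular top: A = ½π·85² = 11349.00, centroid at (85.00, 186.08).
triangular fin: A = ½·55·35 = 962.50, centroid at (188.33, 11.67).
hole: A = −π·40² = -5026.55, centroid at (87.00, 58.00).
ΣA = 32784.96 cm², ΣAx_c = 2876126.43 cm³, ΣAy_c = 3743956.55 cm³.
x_c = 2876126.43/32784.96 = 87.73 cm; y_c = 3743956.55/32784.96 = 114.20 cm.

x_c = 87.73 cm, y_c = 114.20 cm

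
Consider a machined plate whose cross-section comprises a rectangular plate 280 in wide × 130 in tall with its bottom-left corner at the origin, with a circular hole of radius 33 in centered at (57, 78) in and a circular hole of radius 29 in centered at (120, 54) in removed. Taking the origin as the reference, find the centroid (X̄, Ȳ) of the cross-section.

plate: A = 280 × 130 = 36400.00, centroid at (140.00, 65.00).
hole 1: A = −π·33² = -3421.19, centroid at (57.00, 78.00).
hole 2: A = −π·29² = -2642.08, centroid at (120.00, 54.00).
ΣA = 30336.73 in²
ΣAX̄ = (36400.00)(140.00) + (-3421.19)(57.00) + (-2642.08)(120.00) = 4583942.39 in³
ΣAȲ = (36400.00)(65.00) + (-3421.19)(78.00) + (-2642.08)(54.00) = 1956474.55 in³
X̄ = 4583942.39 / 30336.73 = 151.10 in
Ȳ = 1956474.55 / 30336.73 = 64.49 in

X̄ = 151.10 in, Ȳ = 64.49 in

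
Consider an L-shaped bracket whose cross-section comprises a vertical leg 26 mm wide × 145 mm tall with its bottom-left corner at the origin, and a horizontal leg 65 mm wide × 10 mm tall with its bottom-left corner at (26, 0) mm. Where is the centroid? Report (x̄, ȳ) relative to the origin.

vertical leg: A = 26 × 145 = 3770.00, centroid at (13.00, 72.50).
horizontal leg: A = 65 × 10 = 650.00, centroid at (58.50, 5.00).
ΣA = 4420.00 mm²
ΣAx̄ = (3770.00)(13.00) + (650.00)(58.50) = 87035.00 mm³
ΣAȳ = (3770.00)(72.50) + (650.00)(5.00) = 276575.00 mm³
x̄ = 87035.00 / 4420.00 = 19.69 mm
ȳ = 276575.00 / 4420.00 = 62.57 mm

x̄ = 19.69 mm, ȳ = 62.57 mm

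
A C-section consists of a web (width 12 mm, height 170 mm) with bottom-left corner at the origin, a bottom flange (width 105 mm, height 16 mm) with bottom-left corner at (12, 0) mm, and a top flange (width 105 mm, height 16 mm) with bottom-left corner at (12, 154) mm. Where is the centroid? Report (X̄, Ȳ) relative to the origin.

X̄ = 42.40 mm, Ȳ = 85.00 mm

Part | A | x̄ᵢ | ȳᵢ | A·x̄ᵢ | A·ȳᵢ
web | 2040.00 | 6.00 | 85.00 | 12240.00 | 173400.00
bottom flange | 1680.00 | 64.50 | 8.00 | 108360.00 | 13440.00
top flange | 1680.00 | 64.50 | 162.00 | 108360.00 | 272160.00
Σ | 5400.00 |  |  | 228960.00 | 459000.00
X̄ = 228960.00 / 5400.00 = 42.40 mm
Ȳ = 459000.00 / 5400.00 = 85.00 mm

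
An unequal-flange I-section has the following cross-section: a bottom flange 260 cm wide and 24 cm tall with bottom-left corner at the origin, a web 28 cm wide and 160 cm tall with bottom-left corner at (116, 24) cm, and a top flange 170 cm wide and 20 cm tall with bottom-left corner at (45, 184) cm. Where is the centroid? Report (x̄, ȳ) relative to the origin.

x̄ = 130.00 cm, ȳ = 85.01 cm

bottom flange: A = 260 × 24 = 6240.00, centroid at (130.00, 12.00).
web: A = 28 × 160 = 4480.00, centroid at (130.00, 104.00).
top flange: A = 170 × 20 = 3400.00, centroid at (130.00, 194.00).
ΣA = 14120.00 cm²
ΣAx̄ = (6240.00)(130.00) + (4480.00)(130.00) + (3400.00)(130.00) = 1835600.00 cm³
ΣAȳ = (6240.00)(12.00) + (4480.00)(104.00) + (3400.00)(194.00) = 1200400.00 cm³
x̄ = 1835600.00 / 14120.00 = 130.00 cm
ȳ = 1200400.00 / 14120.00 = 85.01 cm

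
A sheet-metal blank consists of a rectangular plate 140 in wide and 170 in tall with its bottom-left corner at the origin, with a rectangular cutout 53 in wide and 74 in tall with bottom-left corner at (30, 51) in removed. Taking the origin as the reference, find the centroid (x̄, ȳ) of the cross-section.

Part | A | x̄ᵢ | ȳᵢ | A·x̄ᵢ | A·ȳᵢ
plate | 23800.00 | 70.00 | 85.00 | 1666000.00 | 2023000.00
hole | -3922.00 | 56.50 | 88.00 | -221593.00 | -345136.00
Σ | 19878.00 |  |  | 1444407.00 | 1677864.00
x̄ = 1444407.00 / 19878.00 = 72.66 in
ȳ = 1677864.00 / 19878.00 = 84.41 in

x̄ = 72.66 in, ȳ = 84.41 in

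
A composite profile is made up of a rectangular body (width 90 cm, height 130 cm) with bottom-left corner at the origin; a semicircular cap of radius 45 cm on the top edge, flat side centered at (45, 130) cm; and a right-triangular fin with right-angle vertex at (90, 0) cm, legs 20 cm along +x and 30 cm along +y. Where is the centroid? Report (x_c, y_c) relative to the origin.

x_c = 46.02 cm, y_c = 81.53 cm

rectangular body: A = 90 × 130 = 11700.00, centroid at (45.00, 65.00).
semicircular top: A = ½π·45² = 3180.86, centroid at (45.00, 149.10).
triangular fin: A = ½·20·30 = 300.00, centroid at (96.67, 10.00).
ΣA = 15180.86 cm², ΣAx_c = 698638.82 cm³, ΣAy_c = 1237762.13 cm³.
x_c = 698638.82/15180.86 = 46.02 cm; y_c = 1237762.13/15180.86 = 81.53 cm.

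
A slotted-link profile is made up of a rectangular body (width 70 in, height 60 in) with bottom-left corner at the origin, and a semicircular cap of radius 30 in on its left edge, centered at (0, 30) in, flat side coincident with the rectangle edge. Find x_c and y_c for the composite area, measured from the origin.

x_c = 22.98 in, y_c = 30.00 in

rectangular body: A = 70 × 60 = 4200.00, centroid at (35.00, 30.00).
semicircular end: A = ½π·30² = 1413.72, centroid at (-12.73, 30.00).
ΣA = 5613.72 in²
ΣAx_c = (4200.00)(35.00) + (1413.72)(-12.73) = 129000.00 in³
ΣAy_c = (4200.00)(30.00) + (1413.72)(30.00) = 168411.50 in³
x_c = 129000.00 / 5613.72 = 22.98 in
y_c = 168411.50 / 5613.72 = 30.00 in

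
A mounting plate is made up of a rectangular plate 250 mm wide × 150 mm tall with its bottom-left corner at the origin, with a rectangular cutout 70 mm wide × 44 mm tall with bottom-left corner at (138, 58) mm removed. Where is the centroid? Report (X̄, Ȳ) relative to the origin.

X̄ = 120.70 mm, Ȳ = 74.55 mm

plate: A = 250 × 150 = 37500.00, centroid at (125.00, 75.00).
hole: A = −(70 × 44) = -3080.00, centroid at (173.00, 80.00).
ΣA = 34420.00 mm², ΣAX̄ = 4154660.00 mm³, ΣAȲ = 2566100.00 mm³.
X̄ = 4154660.00/34420.00 = 120.70 mm; Ȳ = 2566100.00/34420.00 = 74.55 mm.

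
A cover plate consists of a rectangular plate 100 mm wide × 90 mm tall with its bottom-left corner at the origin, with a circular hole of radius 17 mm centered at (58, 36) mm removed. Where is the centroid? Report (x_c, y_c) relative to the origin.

Part | A | x̄ᵢ | ȳᵢ | A·x̄ᵢ | A·ȳᵢ
plate | 9000.00 | 50.00 | 45.00 | 450000.00 | 405000.00
hole | -907.92 | 58.00 | 36.00 | -52659.38 | -32685.13
Σ | 8092.08 |  |  | 397340.62 | 372314.87
x_c = 397340.62 / 8092.08 = 49.10 mm
y_c = 372314.87 / 8092.08 = 46.01 mm

x_c = 49.10 mm, y_c = 46.01 mm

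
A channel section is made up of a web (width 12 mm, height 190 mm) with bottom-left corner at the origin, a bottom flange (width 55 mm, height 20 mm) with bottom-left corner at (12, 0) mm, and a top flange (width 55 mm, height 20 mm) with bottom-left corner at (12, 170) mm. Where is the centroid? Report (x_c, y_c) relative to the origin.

web: A = 12 × 190 = 2280.00, centroid at (6.00, 95.00).
bottom flange: A = 55 × 20 = 1100.00, centroid at (39.50, 10.00).
top flange: A = 55 × 20 = 1100.00, centroid at (39.50, 180.00).
ΣA = 4480.00 mm², ΣAx_c = 100580.00 mm³, ΣAy_c = 425600.00 mm³.
x_c = 100580.00/4480.00 = 22.45 mm; y_c = 425600.00/4480.00 = 95.00 mm.

x_c = 22.45 mm, y_c = 95.00 mm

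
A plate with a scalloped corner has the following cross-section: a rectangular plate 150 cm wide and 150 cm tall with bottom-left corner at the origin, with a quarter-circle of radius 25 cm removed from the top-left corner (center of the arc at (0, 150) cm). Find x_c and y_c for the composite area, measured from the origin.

x_c = 76.44 cm, y_c = 73.56 cm

Part | A | x̄ᵢ | ȳᵢ | A·x̄ᵢ | A·ȳᵢ
plate | 22500.00 | 75.00 | 75.00 | 1687500.00 | 1687500.00
removed quarter-circle | -490.87 | 10.61 | 139.39 | -5208.33 | -68422.74
Σ | 22009.13 |  |  | 1682291.67 | 1619077.26
x_c = 1682291.67 / 22009.13 = 76.44 cm
y_c = 1619077.26 / 22009.13 = 73.56 cm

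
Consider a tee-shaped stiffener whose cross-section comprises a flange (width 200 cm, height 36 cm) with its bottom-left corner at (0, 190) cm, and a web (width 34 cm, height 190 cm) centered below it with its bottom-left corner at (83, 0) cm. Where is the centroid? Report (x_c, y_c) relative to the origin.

Part | A | x̄ᵢ | ȳᵢ | A·x̄ᵢ | A·ȳᵢ
web | 6460.00 | 100.00 | 95.00 | 646000.00 | 613700.00
flange | 7200.00 | 100.00 | 208.00 | 720000.00 | 1497600.00
Σ | 13660.00 |  |  | 1366000.00 | 2111300.00
x_c = 1366000.00 / 13660.00 = 100.00 cm
y_c = 2111300.00 / 13660.00 = 154.56 cm

x_c = 100.00 cm, y_c = 154.56 cm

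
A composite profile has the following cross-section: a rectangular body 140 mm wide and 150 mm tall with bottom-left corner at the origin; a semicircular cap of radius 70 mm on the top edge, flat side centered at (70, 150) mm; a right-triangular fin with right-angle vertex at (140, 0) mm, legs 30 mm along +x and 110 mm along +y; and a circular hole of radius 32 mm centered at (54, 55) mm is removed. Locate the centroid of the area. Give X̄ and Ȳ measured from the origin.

X̄ = 76.76 mm, Ȳ = 104.75 mm

Part | A | x̄ᵢ | ȳᵢ | A·x̄ᵢ | A·ȳᵢ
rectangular body | 21000.00 | 70.00 | 75.00 | 1470000.00 | 1575000.00
semicircular top | 7696.90 | 70.00 | 179.71 | 538783.14 | 1383201.97
triangular fin | 1650.00 | 150.00 | 36.67 | 247500.00 | 60500.00
hole | -3216.99 | 54.00 | 55.00 | -173717.51 | -176934.50
Σ | 27129.91 |  |  | 2082565.63 | 2841767.47
X̄ = 2082565.63 / 27129.91 = 76.76 mm
Ȳ = 2841767.47 / 27129.91 = 104.75 mm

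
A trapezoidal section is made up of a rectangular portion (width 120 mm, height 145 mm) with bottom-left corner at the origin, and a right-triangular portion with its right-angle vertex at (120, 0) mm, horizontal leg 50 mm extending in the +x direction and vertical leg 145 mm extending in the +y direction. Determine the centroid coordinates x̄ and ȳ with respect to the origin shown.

Part | A | x̄ᵢ | ȳᵢ | A·x̄ᵢ | A·ȳᵢ
rectangular portion | 17400.00 | 60.00 | 72.50 | 1044000.00 | 1261500.00
triangular portion | 3625.00 | 136.67 | 48.33 | 495416.67 | 175208.33
Σ | 21025.00 |  |  | 1539416.67 | 1436708.33
x̄ = 1539416.67 / 21025.00 = 73.22 mm
ȳ = 1436708.33 / 21025.00 = 68.33 mm

x̄ = 73.22 mm, ȳ = 68.33 mm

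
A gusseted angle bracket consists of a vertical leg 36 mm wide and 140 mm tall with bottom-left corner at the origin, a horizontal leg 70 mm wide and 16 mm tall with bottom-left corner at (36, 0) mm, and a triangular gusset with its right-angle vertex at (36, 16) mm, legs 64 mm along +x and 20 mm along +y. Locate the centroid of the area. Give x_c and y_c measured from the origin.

Part | A | x̄ᵢ | ȳᵢ | A·x̄ᵢ | A·ȳᵢ
vertical leg | 5040.00 | 18.00 | 70.00 | 90720.00 | 352800.00
horizontal leg | 1120.00 | 71.00 | 8.00 | 79520.00 | 8960.00
gusset | 640.00 | 57.33 | 22.67 | 36693.33 | 14506.67
Σ | 6800.00 |  |  | 206933.33 | 376266.67
x_c = 206933.33 / 6800.00 = 30.43 mm
y_c = 376266.67 / 6800.00 = 55.33 mm

x_c = 30.43 mm, y_c = 55.33 mm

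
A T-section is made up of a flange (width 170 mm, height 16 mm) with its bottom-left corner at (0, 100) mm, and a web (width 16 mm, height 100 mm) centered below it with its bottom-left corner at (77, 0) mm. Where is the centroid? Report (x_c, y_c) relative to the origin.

web: A = 16 × 100 = 1600.00, centroid at (85.00, 50.00).
flange: A = 170 × 16 = 2720.00, centroid at (85.00, 108.00).
ΣA = 4320.00 mm²
ΣAx_c = (1600.00)(85.00) + (2720.00)(85.00) = 367200.00 mm³
ΣAy_c = (1600.00)(50.00) + (2720.00)(108.00) = 373760.00 mm³
x_c = 367200.00 / 4320.00 = 85.00 mm
y_c = 373760.00 / 4320.00 = 86.52 mm

x_c = 85.00 mm, y_c = 86.52 mm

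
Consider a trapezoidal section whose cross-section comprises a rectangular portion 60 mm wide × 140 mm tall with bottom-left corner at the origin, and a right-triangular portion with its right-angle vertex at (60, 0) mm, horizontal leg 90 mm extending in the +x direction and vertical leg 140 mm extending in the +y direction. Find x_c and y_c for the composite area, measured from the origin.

x_c = 55.71 mm, y_c = 60.00 mm

Part | A | x̄ᵢ | ȳᵢ | A·x̄ᵢ | A·ȳᵢ
rectangular portion | 8400.00 | 30.00 | 70.00 | 252000.00 | 588000.00
triangular portion | 6300.00 | 90.00 | 46.67 | 567000.00 | 294000.00
Σ | 14700.00 |  |  | 819000.00 | 882000.00
x_c = 819000.00 / 14700.00 = 55.71 mm
y_c = 882000.00 / 14700.00 = 60.00 mm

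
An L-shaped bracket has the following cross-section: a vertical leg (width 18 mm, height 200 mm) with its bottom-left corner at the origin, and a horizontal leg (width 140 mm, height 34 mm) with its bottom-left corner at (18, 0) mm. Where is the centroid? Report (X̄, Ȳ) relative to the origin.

X̄ = 53.98 mm, Ȳ = 52.74 mm

Part | A | x̄ᵢ | ȳᵢ | A·x̄ᵢ | A·ȳᵢ
vertical leg | 3600.00 | 9.00 | 100.00 | 32400.00 | 360000.00
horizontal leg | 4760.00 | 88.00 | 17.00 | 418880.00 | 80920.00
Σ | 8360.00 |  |  | 451280.00 | 440920.00
X̄ = 451280.00 / 8360.00 = 53.98 mm
Ȳ = 440920.00 / 8360.00 = 52.74 mm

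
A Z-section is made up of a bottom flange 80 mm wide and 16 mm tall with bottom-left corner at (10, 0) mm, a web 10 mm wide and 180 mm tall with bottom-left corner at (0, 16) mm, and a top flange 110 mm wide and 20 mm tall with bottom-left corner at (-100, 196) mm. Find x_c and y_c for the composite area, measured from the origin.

Part | A | x̄ᵢ | ȳᵢ | A·x̄ᵢ | A·ȳᵢ
bottom flange | 1280.00 | 50.00 | 8.00 | 64000.00 | 10240.00
web | 1800.00 | 5.00 | 106.00 | 9000.00 | 190800.00
top flange | 2200.00 | -45.00 | 206.00 | -99000.00 | 453200.00
Σ | 5280.00 |  |  | -26000.00 | 654240.00
x_c = -26000.00 / 5280.00 = -4.92 mm
y_c = 654240.00 / 5280.00 = 123.91 mm

x_c = -4.92 mm, y_c = 123.91 mm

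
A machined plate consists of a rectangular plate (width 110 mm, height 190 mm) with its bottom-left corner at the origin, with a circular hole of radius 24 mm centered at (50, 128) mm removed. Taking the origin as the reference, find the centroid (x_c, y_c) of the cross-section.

Part | A | x̄ᵢ | ȳᵢ | A·x̄ᵢ | A·ȳᵢ
plate | 20900.00 | 55.00 | 95.00 | 1149500.00 | 1985500.00
hole | -1809.56 | 50.00 | 128.00 | -90477.87 | -231623.34
Σ | 19090.44 |  |  | 1059022.13 | 1753876.66
x_c = 1059022.13 / 19090.44 = 55.47 mm
y_c = 1753876.66 / 19090.44 = 91.87 mm

x_c = 55.47 mm, y_c = 91.87 mm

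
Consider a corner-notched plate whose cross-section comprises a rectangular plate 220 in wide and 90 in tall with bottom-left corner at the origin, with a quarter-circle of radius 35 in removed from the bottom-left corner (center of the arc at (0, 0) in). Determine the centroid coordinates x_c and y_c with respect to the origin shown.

plate: A = 220 × 90 = 19800.00, centroid at (110.00, 45.00).
removed quarter-circle: A = −¼π·35² = -962.11, centroid at (14.85, 14.85).
ΣA = 18837.89 in², ΣAx_c = 2163708.33 in³, ΣAy_c = 876708.33 in³.
x_c = 2163708.33/18837.89 = 114.86 in; y_c = 876708.33/18837.89 = 46.54 in.

x_c = 114.86 in, y_c = 46.54 in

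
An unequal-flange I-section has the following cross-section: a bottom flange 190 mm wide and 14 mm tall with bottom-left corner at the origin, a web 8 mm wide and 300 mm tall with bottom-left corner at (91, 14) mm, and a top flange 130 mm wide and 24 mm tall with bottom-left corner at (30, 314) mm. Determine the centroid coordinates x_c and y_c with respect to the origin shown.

Part | A | x̄ᵢ | ȳᵢ | A·x̄ᵢ | A·ȳᵢ
bottom flange | 2660.00 | 95.00 | 7.00 | 252700.00 | 18620.00
web | 2400.00 | 95.00 | 164.00 | 228000.00 | 393600.00
top flange | 3120.00 | 95.00 | 326.00 | 296400.00 | 1017120.00
Σ | 8180.00 |  |  | 777100.00 | 1429340.00
x_c = 777100.00 / 8180.00 = 95.00 mm
y_c = 1429340.00 / 8180.00 = 174.74 mm

x_c = 95.00 mm, y_c = 174.74 mm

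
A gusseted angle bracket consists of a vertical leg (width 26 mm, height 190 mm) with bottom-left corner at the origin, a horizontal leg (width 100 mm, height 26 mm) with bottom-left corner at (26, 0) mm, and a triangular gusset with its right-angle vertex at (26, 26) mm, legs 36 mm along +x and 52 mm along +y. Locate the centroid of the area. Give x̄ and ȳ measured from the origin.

vertical leg: A = 26 × 190 = 4940.00, centroid at (13.00, 95.00).
horizontal leg: A = 100 × 26 = 2600.00, centroid at (76.00, 13.00).
gusset: A = ½·36·52 = 936.00, centroid at (38.00, 43.33).
ΣA = 8476.00 mm², ΣAx̄ = 297388.00 mm³, ΣAȳ = 543660.00 mm³.
x̄ = 297388.00/8476.00 = 35.09 mm; ȳ = 543660.00/8476.00 = 64.14 mm.

x̄ = 35.09 mm, ȳ = 64.14 mm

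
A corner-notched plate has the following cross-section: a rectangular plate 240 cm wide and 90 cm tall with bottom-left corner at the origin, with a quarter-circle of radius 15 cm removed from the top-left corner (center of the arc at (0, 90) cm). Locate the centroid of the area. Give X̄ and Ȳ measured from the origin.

X̄ = 120.94 cm, Ȳ = 44.68 cm

plate: A = 240 × 90 = 21600.00, centroid at (120.00, 45.00).
removed quarter-circle: A = −¼π·15² = -176.71, centroid at (6.37, 83.63).
ΣA = 21423.29 cm², ΣAX̄ = 2590875.00 cm³, ΣAȲ = 957220.69 cm³.
X̄ = 2590875.00/21423.29 = 120.94 cm; Ȳ = 957220.69/21423.29 = 44.68 cm.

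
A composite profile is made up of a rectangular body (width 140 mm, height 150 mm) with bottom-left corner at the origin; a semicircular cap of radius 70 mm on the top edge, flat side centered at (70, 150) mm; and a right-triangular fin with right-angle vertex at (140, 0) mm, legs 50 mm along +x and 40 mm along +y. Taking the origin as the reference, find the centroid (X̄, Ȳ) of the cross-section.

rectangular body: A = 140 × 150 = 21000.00, centroid at (70.00, 75.00).
semicircular top: A = ½π·70² = 7696.90, centroid at (70.00, 179.71).
triangular fin: A = ½·50·40 = 1000.00, centroid at (156.67, 13.33).
ΣA = 29696.90 mm², ΣAX̄ = 2165449.81 mm³, ΣAȲ = 2971535.30 mm³.
X̄ = 2165449.81/29696.90 = 72.92 mm; Ȳ = 2971535.30/29696.90 = 100.06 mm.

X̄ = 72.92 mm, Ȳ = 100.06 mm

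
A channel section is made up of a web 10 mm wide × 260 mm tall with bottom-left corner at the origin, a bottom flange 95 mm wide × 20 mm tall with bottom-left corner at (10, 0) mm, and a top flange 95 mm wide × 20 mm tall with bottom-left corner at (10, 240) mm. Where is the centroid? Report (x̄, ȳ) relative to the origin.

x̄ = 36.17 mm, ȳ = 130.00 mm

web: A = 10 × 260 = 2600.00, centroid at (5.00, 130.00).
bottom flange: A = 95 × 20 = 1900.00, centroid at (57.50, 10.00).
top flange: A = 95 × 20 = 1900.00, centroid at (57.50, 250.00).
ΣA = 6400.00 mm², ΣAx̄ = 231500.00 mm³, ΣAȳ = 832000.00 mm³.
x̄ = 231500.00/6400.00 = 36.17 mm; ȳ = 832000.00/6400.00 = 130.00 mm.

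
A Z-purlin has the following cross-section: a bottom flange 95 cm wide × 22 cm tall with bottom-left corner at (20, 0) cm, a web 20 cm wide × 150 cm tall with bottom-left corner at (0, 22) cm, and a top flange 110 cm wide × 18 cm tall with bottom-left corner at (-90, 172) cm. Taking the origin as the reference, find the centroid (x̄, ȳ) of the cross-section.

bottom flange: A = 95 × 22 = 2090.00, centroid at (67.50, 11.00).
web: A = 20 × 150 = 3000.00, centroid at (10.00, 97.00).
top flange: A = 110 × 18 = 1980.00, centroid at (-35.00, 181.00).
ΣA = 7070.00 cm²
ΣAx̄ = (2090.00)(67.50) + (3000.00)(10.00) + (1980.00)(-35.00) = 101775.00 cm³
ΣAȳ = (2090.00)(11.00) + (3000.00)(97.00) + (1980.00)(181.00) = 672370.00 cm³
x̄ = 101775.00 / 7070.00 = 14.40 cm
ȳ = 672370.00 / 7070.00 = 95.10 cm

x̄ = 14.40 cm, ȳ = 95.10 cm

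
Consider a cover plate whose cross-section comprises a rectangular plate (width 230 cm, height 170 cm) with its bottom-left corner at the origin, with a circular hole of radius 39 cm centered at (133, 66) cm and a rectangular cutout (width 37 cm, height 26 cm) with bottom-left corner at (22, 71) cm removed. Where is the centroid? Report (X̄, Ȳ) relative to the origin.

Part | A | x̄ᵢ | ȳᵢ | A·x̄ᵢ | A·ȳᵢ
plate | 39100.00 | 115.00 | 85.00 | 4496500.00 | 3323500.00
hole 1 | -4778.36 | 133.00 | 66.00 | -635522.20 | -315371.92
hole 2 | -962.00 | 40.50 | 84.00 | -38961.00 | -80808.00
Σ | 33359.64 |  |  | 3822016.80 | 2927320.08
X̄ = 3822016.80 / 33359.64 = 114.57 cm
Ȳ = 2927320.08 / 33359.64 = 87.75 cm

X̄ = 114.57 cm, Ȳ = 87.75 cm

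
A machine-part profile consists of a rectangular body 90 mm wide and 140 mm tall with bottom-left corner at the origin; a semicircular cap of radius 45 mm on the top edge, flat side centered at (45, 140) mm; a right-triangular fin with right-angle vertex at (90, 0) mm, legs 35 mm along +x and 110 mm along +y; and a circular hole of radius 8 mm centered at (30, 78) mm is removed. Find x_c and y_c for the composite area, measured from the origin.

x_c = 51.40 mm, y_c = 82.43 mm

rectangular body: A = 90 × 140 = 12600.00, centroid at (45.00, 70.00).
semicircular top: A = ½π·45² = 3180.86, centroid at (45.00, 159.10).
triangular fin: A = ½·35·110 = 1925.00, centroid at (101.67, 36.67).
hole: A = −π·8² = -201.06, centroid at (30.00, 78.00).
ΣA = 17504.80 mm²
ΣAx_c = (12600.00)(45.00) + (3180.86)(45.00) + (1925.00)(101.67) + (-201.06)(30.00) = 899815.29 mm³
ΣAy_c = (12600.00)(70.00) + (3180.86)(159.10) + (1925.00)(36.67) + (-201.06)(78.00) = 1442971.26 mm³
x_c = 899815.29 / 17504.80 = 51.40 mm
y_c = 1442971.26 / 17504.80 = 82.43 mm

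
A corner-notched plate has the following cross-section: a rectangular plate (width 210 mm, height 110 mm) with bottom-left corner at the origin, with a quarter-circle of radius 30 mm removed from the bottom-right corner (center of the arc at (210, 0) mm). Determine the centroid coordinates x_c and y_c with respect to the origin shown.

x_c = 102.09 mm, y_c = 56.33 mm

plate: A = 210 × 110 = 23100.00, centroid at (105.00, 55.00).
removed quarter-circle: A = −¼π·30² = -706.86, centroid at (197.27, 12.73).
ΣA = 22393.14 mm², ΣAx_c = 2286059.75 mm³, ΣAy_c = 1261500.00 mm³.
x_c = 2286059.75/22393.14 = 102.09 mm; y_c = 1261500.00/22393.14 = 56.33 mm.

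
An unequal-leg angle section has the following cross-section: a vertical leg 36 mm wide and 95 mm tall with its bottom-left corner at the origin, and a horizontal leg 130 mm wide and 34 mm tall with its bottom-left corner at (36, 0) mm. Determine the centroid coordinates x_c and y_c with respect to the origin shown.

vertical leg: A = 36 × 95 = 3420.00, centroid at (18.00, 47.50).
horizontal leg: A = 130 × 34 = 4420.00, centroid at (101.00, 17.00).
ΣA = 7840.00 mm²
ΣAx_c = (3420.00)(18.00) + (4420.00)(101.00) = 507980.00 mm³
ΣAy_c = (3420.00)(47.50) + (4420.00)(17.00) = 237590.00 mm³
x_c = 507980.00 / 7840.00 = 64.79 mm
y_c = 237590.00 / 7840.00 = 30.30 mm

x_c = 64.79 mm, y_c = 30.30 mm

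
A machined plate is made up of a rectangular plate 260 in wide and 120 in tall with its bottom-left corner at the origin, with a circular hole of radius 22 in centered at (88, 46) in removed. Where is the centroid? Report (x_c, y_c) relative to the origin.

x_c = 132.15 in, y_c = 60.72 in

plate: A = 260 × 120 = 31200.00, centroid at (130.00, 60.00).
hole: A = −π·22² = -1520.53, centroid at (88.00, 46.00).
ΣA = 29679.47 in²
ΣAx_c = (31200.00)(130.00) + (-1520.53)(88.00) = 3922193.29 in³
ΣAy_c = (31200.00)(60.00) + (-1520.53)(46.00) = 1802055.58 in³
x_c = 3922193.29 / 29679.47 = 132.15 in
y_c = 1802055.58 / 29679.47 = 60.72 in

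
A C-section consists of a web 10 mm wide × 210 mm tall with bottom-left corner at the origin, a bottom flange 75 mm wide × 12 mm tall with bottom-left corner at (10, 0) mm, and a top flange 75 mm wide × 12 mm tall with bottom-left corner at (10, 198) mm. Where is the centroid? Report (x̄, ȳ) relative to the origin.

Part | A | x̄ᵢ | ȳᵢ | A·x̄ᵢ | A·ȳᵢ
web | 2100.00 | 5.00 | 105.00 | 10500.00 | 220500.00
bottom flange | 900.00 | 47.50 | 6.00 | 42750.00 | 5400.00
top flange | 900.00 | 47.50 | 204.00 | 42750.00 | 183600.00
Σ | 3900.00 |  |  | 96000.00 | 409500.00
x̄ = 96000.00 / 3900.00 = 24.62 mm
ȳ = 409500.00 / 3900.00 = 105.00 mm

x̄ = 24.62 mm, ȳ = 105.00 mm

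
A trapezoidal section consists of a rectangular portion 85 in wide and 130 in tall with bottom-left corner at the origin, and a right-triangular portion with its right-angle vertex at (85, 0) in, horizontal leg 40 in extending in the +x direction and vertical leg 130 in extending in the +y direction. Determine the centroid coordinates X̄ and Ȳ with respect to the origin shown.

X̄ = 53.13 in, Ȳ = 60.87 in

Part | A | x̄ᵢ | ȳᵢ | A·x̄ᵢ | A·ȳᵢ
rectangular portion | 11050.00 | 42.50 | 65.00 | 469625.00 | 718250.00
triangular portion | 2600.00 | 98.33 | 43.33 | 255666.67 | 112666.67
Σ | 13650.00 |  |  | 725291.67 | 830916.67
X̄ = 725291.67 / 13650.00 = 53.13 in
Ȳ = 830916.67 / 13650.00 = 60.87 in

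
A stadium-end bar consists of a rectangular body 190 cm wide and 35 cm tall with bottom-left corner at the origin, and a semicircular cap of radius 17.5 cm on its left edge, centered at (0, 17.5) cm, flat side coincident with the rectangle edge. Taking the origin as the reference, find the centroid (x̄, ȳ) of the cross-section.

rectangular body: A = 190 × 35 = 6650.00, centroid at (95.00, 17.50).
semicircular end: A = ½π·17.5² = 481.06, centroid at (-7.43, 17.50).
ΣA = 7131.06 cm²
ΣAx̄ = (6650.00)(95.00) + (481.06)(-7.43) = 628177.08 cm³
ΣAȳ = (6650.00)(17.50) + (481.06)(17.50) = 124793.49 cm³
x̄ = 628177.08 / 7131.06 = 88.09 cm
ȳ = 124793.49 / 7131.06 = 17.50 cm

x̄ = 88.09 cm, ȳ = 17.50 cm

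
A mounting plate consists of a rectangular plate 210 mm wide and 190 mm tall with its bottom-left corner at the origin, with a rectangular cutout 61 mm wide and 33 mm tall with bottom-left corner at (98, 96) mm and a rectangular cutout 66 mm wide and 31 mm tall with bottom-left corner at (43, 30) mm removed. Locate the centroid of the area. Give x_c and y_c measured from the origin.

x_c = 105.34 mm, y_c = 96.84 mm

plate: A = 210 × 190 = 39900.00, centroid at (105.00, 95.00).
hole 1: A = −(61 × 33) = -2013.00, centroid at (128.50, 112.50).
hole 2: A = −(66 × 31) = -2046.00, centroid at (76.00, 45.50).
ΣA = 35841.00 mm²
ΣAx_c = (39900.00)(105.00) + (-2013.00)(128.50) + (-2046.00)(76.00) = 3775333.50 mm³
ΣAy_c = (39900.00)(95.00) + (-2013.00)(112.50) + (-2046.00)(45.50) = 3470944.50 mm³
x_c = 3775333.50 / 35841.00 = 105.34 mm
y_c = 3470944.50 / 35841.00 = 96.84 mm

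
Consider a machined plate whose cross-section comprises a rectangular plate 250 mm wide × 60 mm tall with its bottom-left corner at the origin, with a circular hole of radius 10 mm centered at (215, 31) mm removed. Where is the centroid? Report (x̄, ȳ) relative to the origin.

Part | A | x̄ᵢ | ȳᵢ | A·x̄ᵢ | A·ȳᵢ
plate | 15000.00 | 125.00 | 30.00 | 1875000.00 | 450000.00
hole | -314.16 | 215.00 | 31.00 | -67544.24 | -9738.94
Σ | 14685.84 |  |  | 1807455.76 | 440261.06
x̄ = 1807455.76 / 14685.84 = 123.07 mm
ȳ = 440261.06 / 14685.84 = 29.98 mm

x̄ = 123.07 mm, ȳ = 29.98 mm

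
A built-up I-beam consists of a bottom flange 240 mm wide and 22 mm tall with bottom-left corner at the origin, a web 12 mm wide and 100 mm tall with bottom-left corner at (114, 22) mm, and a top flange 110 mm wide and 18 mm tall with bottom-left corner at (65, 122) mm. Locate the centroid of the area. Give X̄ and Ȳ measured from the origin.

Part | A | x̄ᵢ | ȳᵢ | A·x̄ᵢ | A·ȳᵢ
bottom flange | 5280.00 | 120.00 | 11.00 | 633600.00 | 58080.00
web | 1200.00 | 120.00 | 72.00 | 144000.00 | 86400.00
top flange | 1980.00 | 120.00 | 131.00 | 237600.00 | 259380.00
Σ | 8460.00 |  |  | 1015200.00 | 403860.00
X̄ = 1015200.00 / 8460.00 = 120.00 mm
Ȳ = 403860.00 / 8460.00 = 47.74 mm

X̄ = 120.00 mm, Ȳ = 47.74 mm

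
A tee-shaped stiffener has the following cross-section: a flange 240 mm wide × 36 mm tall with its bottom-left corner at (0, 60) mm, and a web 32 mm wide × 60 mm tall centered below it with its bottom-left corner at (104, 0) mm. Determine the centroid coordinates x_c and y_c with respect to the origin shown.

Part | A | x̄ᵢ | ȳᵢ | A·x̄ᵢ | A·ȳᵢ
web | 1920.00 | 120.00 | 30.00 | 230400.00 | 57600.00
flange | 8640.00 | 120.00 | 78.00 | 1036800.00 | 673920.00
Σ | 10560.00 |  |  | 1267200.00 | 731520.00
x_c = 1267200.00 / 10560.00 = 120.00 mm
y_c = 731520.00 / 10560.00 = 69.27 mm

x_c = 120.00 mm, y_c = 69.27 mm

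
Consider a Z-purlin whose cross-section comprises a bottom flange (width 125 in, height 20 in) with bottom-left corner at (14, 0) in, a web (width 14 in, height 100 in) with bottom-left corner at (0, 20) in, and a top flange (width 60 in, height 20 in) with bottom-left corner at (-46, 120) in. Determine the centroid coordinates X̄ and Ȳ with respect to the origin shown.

bottom flange: A = 125 × 20 = 2500.00, centroid at (76.50, 10.00).
web: A = 14 × 100 = 1400.00, centroid at (7.00, 70.00).
top flange: A = 60 × 20 = 1200.00, centroid at (-16.00, 130.00).
ΣA = 5100.00 in²
ΣAX̄ = (2500.00)(76.50) + (1400.00)(7.00) + (1200.00)(-16.00) = 181850.00 in³
ΣAȲ = (2500.00)(10.00) + (1400.00)(70.00) + (1200.00)(130.00) = 279000.00 in³
X̄ = 181850.00 / 5100.00 = 35.66 in
Ȳ = 279000.00 / 5100.00 = 54.71 in

X̄ = 35.66 in, Ȳ = 54.71 in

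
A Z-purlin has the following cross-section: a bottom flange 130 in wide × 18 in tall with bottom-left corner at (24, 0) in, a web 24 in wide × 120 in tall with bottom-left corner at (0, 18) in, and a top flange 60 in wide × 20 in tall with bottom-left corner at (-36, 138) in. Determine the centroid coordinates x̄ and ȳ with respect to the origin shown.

x̄ = 36.70 in, ȳ = 65.93 in

bottom flange: A = 130 × 18 = 2340.00, centroid at (89.00, 9.00).
web: A = 24 × 120 = 2880.00, centroid at (12.00, 78.00).
top flange: A = 60 × 20 = 1200.00, centroid at (-6.00, 148.00).
ΣA = 6420.00 in²
ΣAx̄ = (2340.00)(89.00) + (2880.00)(12.00) + (1200.00)(-6.00) = 235620.00 in³
ΣAȳ = (2340.00)(9.00) + (2880.00)(78.00) + (1200.00)(148.00) = 423300.00 in³
x̄ = 235620.00 / 6420.00 = 36.70 in
ȳ = 423300.00 / 6420.00 = 65.93 in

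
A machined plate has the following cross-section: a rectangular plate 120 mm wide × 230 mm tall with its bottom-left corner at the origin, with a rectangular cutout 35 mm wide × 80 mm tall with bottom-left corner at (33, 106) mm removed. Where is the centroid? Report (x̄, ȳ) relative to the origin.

plate: A = 120 × 230 = 27600.00, centroid at (60.00, 115.00).
hole: A = −(35 × 80) = -2800.00, centroid at (50.50, 146.00).
ΣA = 24800.00 mm², ΣAx̄ = 1514600.00 mm³, ΣAȳ = 2765200.00 mm³.
x̄ = 1514600.00/24800.00 = 61.07 mm; ȳ = 2765200.00/24800.00 = 111.50 mm.

x̄ = 61.07 mm, ȳ = 111.50 mm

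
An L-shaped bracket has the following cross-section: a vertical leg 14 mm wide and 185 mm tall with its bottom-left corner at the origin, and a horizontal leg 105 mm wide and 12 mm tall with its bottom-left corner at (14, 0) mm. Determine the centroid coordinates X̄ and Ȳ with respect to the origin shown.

vertical leg: A = 14 × 185 = 2590.00, centroid at (7.00, 92.50).
horizontal leg: A = 105 × 12 = 1260.00, centroid at (66.50, 6.00).
ΣA = 3850.00 mm², ΣAX̄ = 101920.00 mm³, ΣAȲ = 247135.00 mm³.
X̄ = 101920.00/3850.00 = 26.47 mm; Ȳ = 247135.00/3850.00 = 64.19 mm.

X̄ = 26.47 mm, Ȳ = 64.19 mm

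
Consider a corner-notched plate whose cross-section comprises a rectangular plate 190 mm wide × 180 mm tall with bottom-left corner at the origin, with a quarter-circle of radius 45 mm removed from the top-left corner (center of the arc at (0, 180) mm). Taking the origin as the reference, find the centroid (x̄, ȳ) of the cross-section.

x̄ = 98.70 mm, ȳ = 86.54 mm

plate: A = 190 × 180 = 34200.00, centroid at (95.00, 90.00).
removed quarter-circle: A = −¼π·45² = -1590.43, centroid at (19.10, 160.90).
ΣA = 32609.57 mm²
ΣAx̄ = (34200.00)(95.00) + (-1590.43)(19.10) = 3218625.00 mm³
ΣAȳ = (34200.00)(90.00) + (-1590.43)(160.90) = 2822097.37 mm³
x̄ = 3218625.00 / 32609.57 = 98.70 mm
ȳ = 2822097.37 / 32609.57 = 86.54 mm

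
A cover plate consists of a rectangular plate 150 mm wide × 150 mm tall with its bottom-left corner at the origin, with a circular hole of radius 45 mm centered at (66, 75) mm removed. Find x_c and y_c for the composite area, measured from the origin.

plate: A = 150 × 150 = 22500.00, centroid at (75.00, 75.00).
hole: A = −π·45² = -6361.73, centroid at (66.00, 75.00).
ΣA = 16138.27 mm²
ΣAx_c = (22500.00)(75.00) + (-6361.73)(66.00) = 1267626.14 mm³
ΣAy_c = (22500.00)(75.00) + (-6361.73)(75.00) = 1210370.62 mm³
x_c = 1267626.14 / 16138.27 = 78.55 mm
y_c = 1210370.62 / 16138.27 = 75.00 mm

x_c = 78.55 mm, y_c = 75.00 mm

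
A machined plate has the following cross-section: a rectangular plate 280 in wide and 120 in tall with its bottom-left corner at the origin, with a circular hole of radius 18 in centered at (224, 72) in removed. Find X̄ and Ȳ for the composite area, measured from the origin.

Part | A | x̄ᵢ | ȳᵢ | A·x̄ᵢ | A·ȳᵢ
plate | 33600.00 | 140.00 | 60.00 | 4704000.00 | 2016000.00
hole | -1017.88 | 224.00 | 72.00 | -228004.23 | -73287.07
Σ | 32582.12 |  |  | 4475995.77 | 1942712.93
X̄ = 4475995.77 / 32582.12 = 137.38 in
Ȳ = 1942712.93 / 32582.12 = 59.63 in

X̄ = 137.38 in, Ȳ = 59.63 in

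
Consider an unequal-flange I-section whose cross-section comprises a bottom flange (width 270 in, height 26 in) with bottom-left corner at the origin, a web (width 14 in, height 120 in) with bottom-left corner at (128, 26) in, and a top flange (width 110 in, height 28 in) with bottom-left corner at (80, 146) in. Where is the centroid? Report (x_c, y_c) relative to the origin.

x_c = 135.00 in, y_c = 61.85 in

bottom flange: A = 270 × 26 = 7020.00, centroid at (135.00, 13.00).
web: A = 14 × 120 = 1680.00, centroid at (135.00, 86.00).
top flange: A = 110 × 28 = 3080.00, centroid at (135.00, 160.00).
ΣA = 11780.00 in², ΣAx_c = 1590300.00 in³, ΣAy_c = 728540.00 in³.
x_c = 1590300.00/11780.00 = 135.00 in; y_c = 728540.00/11780.00 = 61.85 in.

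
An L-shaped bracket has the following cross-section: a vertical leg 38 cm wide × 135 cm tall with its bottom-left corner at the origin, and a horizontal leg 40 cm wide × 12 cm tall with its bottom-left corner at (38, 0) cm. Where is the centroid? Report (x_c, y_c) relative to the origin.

vertical leg: A = 38 × 135 = 5130.00, centroid at (19.00, 67.50).
horizontal leg: A = 40 × 12 = 480.00, centroid at (58.00, 6.00).
ΣA = 5610.00 cm²
ΣAx_c = (5130.00)(19.00) + (480.00)(58.00) = 125310.00 cm³
ΣAy_c = (5130.00)(67.50) + (480.00)(6.00) = 349155.00 cm³
x_c = 125310.00 / 5610.00 = 22.34 cm
y_c = 349155.00 / 5610.00 = 62.24 cm

x_c = 22.34 cm, y_c = 62.24 cm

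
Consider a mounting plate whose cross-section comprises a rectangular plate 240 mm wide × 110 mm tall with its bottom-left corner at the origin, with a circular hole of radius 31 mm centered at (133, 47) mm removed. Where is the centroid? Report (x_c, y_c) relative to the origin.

plate: A = 240 × 110 = 26400.00, centroid at (120.00, 55.00).
hole: A = −π·31² = -3019.07, centroid at (133.00, 47.00).
ΣA = 23380.93 mm²
ΣAx_c = (26400.00)(120.00) + (-3019.07)(133.00) = 2766463.62 mm³
ΣAy_c = (26400.00)(55.00) + (-3019.07)(47.00) = 1310103.68 mm³
x_c = 2766463.62 / 23380.93 = 118.32 mm
y_c = 1310103.68 / 23380.93 = 56.03 mm

x_c = 118.32 mm, y_c = 56.03 mm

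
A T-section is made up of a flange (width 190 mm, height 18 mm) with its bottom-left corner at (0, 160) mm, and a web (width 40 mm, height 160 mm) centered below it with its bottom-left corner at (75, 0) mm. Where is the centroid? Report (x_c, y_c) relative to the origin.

x_c = 95.00 mm, y_c = 111.00 mm

Part | A | x̄ᵢ | ȳᵢ | A·x̄ᵢ | A·ȳᵢ
web | 6400.00 | 95.00 | 80.00 | 608000.00 | 512000.00
flange | 3420.00 | 95.00 | 169.00 | 324900.00 | 577980.00
Σ | 9820.00 |  |  | 932900.00 | 1089980.00
x_c = 932900.00 / 9820.00 = 95.00 mm
y_c = 1089980.00 / 9820.00 = 111.00 mm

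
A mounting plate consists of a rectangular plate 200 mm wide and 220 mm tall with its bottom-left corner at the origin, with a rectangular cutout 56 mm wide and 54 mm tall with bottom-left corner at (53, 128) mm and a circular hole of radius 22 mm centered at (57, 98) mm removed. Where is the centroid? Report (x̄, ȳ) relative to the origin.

x̄ = 103.11 mm, ȳ = 107.01 mm

plate: A = 200 × 220 = 44000.00, centroid at (100.00, 110.00).
hole 1: A = −(56 × 54) = -3024.00, centroid at (81.00, 155.00).
hole 2: A = −π·22² = -1520.53, centroid at (57.00, 98.00).
ΣA = 39455.47 mm², ΣAx̄ = 4068385.74 mm³, ΣAȳ = 4222267.98 mm³.
x̄ = 4068385.74/39455.47 = 103.11 mm; ȳ = 4222267.98/39455.47 = 107.01 mm.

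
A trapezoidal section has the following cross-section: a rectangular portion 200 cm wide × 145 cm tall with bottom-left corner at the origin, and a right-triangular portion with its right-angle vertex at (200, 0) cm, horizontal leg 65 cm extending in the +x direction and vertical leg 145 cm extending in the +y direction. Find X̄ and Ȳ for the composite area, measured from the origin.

X̄ = 117.01 cm, Ȳ = 69.12 cm

Part | A | x̄ᵢ | ȳᵢ | A·x̄ᵢ | A·ȳᵢ
rectangular portion | 29000.00 | 100.00 | 72.50 | 2900000.00 | 2102500.00
triangular portion | 4712.50 | 221.67 | 48.33 | 1044604.17 | 227770.83
Σ | 33712.50 |  |  | 3944604.17 | 2330270.83
X̄ = 3944604.17 / 33712.50 = 117.01 cm
Ȳ = 2330270.83 / 33712.50 = 69.12 cm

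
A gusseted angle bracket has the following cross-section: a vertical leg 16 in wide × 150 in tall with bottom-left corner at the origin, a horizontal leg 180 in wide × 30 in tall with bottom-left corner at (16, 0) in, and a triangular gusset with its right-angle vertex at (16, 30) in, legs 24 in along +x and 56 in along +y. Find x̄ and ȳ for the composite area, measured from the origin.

x̄ = 71.73 in, ȳ = 34.67 in

Part | A | x̄ᵢ | ȳᵢ | A·x̄ᵢ | A·ȳᵢ
vertical leg | 2400.00 | 8.00 | 75.00 | 19200.00 | 180000.00
horizontal leg | 5400.00 | 106.00 | 15.00 | 572400.00 | 81000.00
gusset | 672.00 | 24.00 | 48.67 | 16128.00 | 32704.00
Σ | 8472.00 |  |  | 607728.00 | 293704.00
x̄ = 607728.00 / 8472.00 = 71.73 in
ȳ = 293704.00 / 8472.00 = 34.67 in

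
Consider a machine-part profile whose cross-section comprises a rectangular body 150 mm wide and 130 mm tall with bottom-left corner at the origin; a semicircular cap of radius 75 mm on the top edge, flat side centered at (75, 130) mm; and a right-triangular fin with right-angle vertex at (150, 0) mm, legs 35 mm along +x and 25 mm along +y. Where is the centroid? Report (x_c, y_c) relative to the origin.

x_c = 76.32 mm, y_c = 93.87 mm

Part | A | x̄ᵢ | ȳᵢ | A·x̄ᵢ | A·ȳᵢ
rectangular body | 19500.00 | 75.00 | 65.00 | 1462500.00 | 1267500.00
semicircular top | 8835.73 | 75.00 | 161.83 | 662679.70 | 1429894.81
triangular fin | 437.50 | 161.67 | 8.33 | 70729.17 | 3645.83
Σ | 28773.23 |  |  | 2195908.87 | 2701040.65
x_c = 2195908.87 / 28773.23 = 76.32 mm
y_c = 2701040.65 / 28773.23 = 93.87 mm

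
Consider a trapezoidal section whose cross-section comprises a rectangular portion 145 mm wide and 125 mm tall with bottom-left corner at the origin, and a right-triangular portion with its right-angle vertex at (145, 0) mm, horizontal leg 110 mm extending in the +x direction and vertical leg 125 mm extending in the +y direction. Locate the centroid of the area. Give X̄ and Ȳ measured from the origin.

Part | A | x̄ᵢ | ȳᵢ | A·x̄ᵢ | A·ȳᵢ
rectangular portion | 18125.00 | 72.50 | 62.50 | 1314062.50 | 1132812.50
triangular portion | 6875.00 | 181.67 | 41.67 | 1248958.33 | 286458.33
Σ | 25000.00 |  |  | 2563020.83 | 1419270.83
X̄ = 2563020.83 / 25000.00 = 102.52 mm
Ȳ = 1419270.83 / 25000.00 = 56.77 mm

X̄ = 102.52 mm, Ȳ = 56.77 mm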